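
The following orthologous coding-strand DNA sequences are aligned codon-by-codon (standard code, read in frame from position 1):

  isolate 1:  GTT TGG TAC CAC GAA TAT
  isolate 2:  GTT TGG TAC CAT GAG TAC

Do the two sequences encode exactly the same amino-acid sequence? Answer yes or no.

Codon 1: GTT Val / GTT Val — identical.
Codon 2: TGG Trp / TGG Trp — identical.
Codon 3: TAC Tyr / TAC Tyr — identical.
Codon 4: CAC His / CAT His — synonymous.
Codon 5: GAA Glu / GAG Glu — synonymous.
Codon 6: TAT Tyr / TAC Tyr — synonymous.
Nonsynonymous differences: 0 → same protein.

yes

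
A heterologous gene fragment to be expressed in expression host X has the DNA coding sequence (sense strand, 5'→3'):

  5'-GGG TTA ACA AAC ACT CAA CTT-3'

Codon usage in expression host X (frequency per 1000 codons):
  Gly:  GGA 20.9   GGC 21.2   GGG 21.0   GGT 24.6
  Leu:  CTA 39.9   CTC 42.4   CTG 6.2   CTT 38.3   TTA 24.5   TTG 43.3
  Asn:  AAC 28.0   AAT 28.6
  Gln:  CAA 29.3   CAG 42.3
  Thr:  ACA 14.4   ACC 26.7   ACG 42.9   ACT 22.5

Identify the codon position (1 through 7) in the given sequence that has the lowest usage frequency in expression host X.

3

Codon 1 GGG (Gly): 21.0 per 1000.
Codon 2 TTA (Leu): 24.5 per 1000.
Codon 3 ACA (Thr): 14.4 per 1000.
Codon 4 AAC (Asn): 28.0 per 1000.
Codon 5 ACT (Thr): 22.5 per 1000.
Codon 6 CAA (Gln): 29.3 per 1000.
Codon 7 CTT (Leu): 38.3 per 1000.
Lowest frequency is 14.4 at codon 3.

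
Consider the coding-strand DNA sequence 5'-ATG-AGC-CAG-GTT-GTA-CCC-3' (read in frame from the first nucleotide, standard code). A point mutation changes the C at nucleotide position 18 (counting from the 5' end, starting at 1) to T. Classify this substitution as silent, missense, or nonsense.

silent

Position 18 falls in codon 6: CCC → Pro.
After the substitution the codon is CCT → Pro.
Both encode Pro, so the change is synonymous.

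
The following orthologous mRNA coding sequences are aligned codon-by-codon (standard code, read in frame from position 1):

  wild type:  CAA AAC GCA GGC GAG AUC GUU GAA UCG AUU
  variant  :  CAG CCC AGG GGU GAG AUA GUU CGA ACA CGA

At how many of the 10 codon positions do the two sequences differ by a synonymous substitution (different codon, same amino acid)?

Codon 1: CAA Gln / CAG Gln — synonymous.
Codon 2: AAC Asn / CCC Pro — nonsynonymous.
Codon 3: GCA Ala / AGG Arg — nonsynonymous.
Codon 4: GGC Gly / GGU Gly — synonymous.
Codon 5: GAG Glu / GAG Glu — identical.
Codon 6: AUC Ile / AUA Ile — synonymous.
Codon 7: GUU Val / GUU Val — identical.
Codon 8: GAA Glu / CGA Arg — nonsynonymous.
Codon 9: UCG Ser / ACA Thr — nonsynonymous.
Codon 10: AUU Ile / CGA Arg — nonsynonymous.
Synonymous differences: 3.

3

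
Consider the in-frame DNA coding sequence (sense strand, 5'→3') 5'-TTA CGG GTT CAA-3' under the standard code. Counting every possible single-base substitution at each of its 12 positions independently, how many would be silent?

10

Codon 1 (TTA, Leu): 2 synonymous substitutions.
Codon 2 (CGG, Arg): 4 synonymous substitutions.
Codon 3 (GTT, Val): 3 synonymous substitutions.
Codon 4 (CAA, Gln): 1 synonymous substitution.
Total: 2 + 4 + 3 + 1 = 10.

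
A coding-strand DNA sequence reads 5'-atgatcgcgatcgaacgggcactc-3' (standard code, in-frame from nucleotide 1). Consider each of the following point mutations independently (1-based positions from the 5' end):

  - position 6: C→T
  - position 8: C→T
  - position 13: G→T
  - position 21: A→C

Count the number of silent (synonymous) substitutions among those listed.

2

Codon 2: ATC (Ile) → ATT (Ile) — synonymous.
Codon 3: GCG (Ala) → GTG (Val) — missense.
Codon 5: GAA (Glu) → TAA (Stop) — nonsense.
Codon 7: GCA (Ala) → GCC (Ala) — synonymous.
Synonymous: 2 of 4.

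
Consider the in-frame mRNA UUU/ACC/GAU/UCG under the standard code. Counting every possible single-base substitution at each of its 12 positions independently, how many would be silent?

8

Codon 1 (UUU, Phe): 1 synonymous substitution.
Codon 2 (ACC, Thr): 3 synonymous substitutions.
Codon 3 (GAU, Asp): 1 synonymous substitution.
Codon 4 (UCG, Ser): 3 synonymous substitutions.
Total: 1 + 3 + 1 + 3 = 8.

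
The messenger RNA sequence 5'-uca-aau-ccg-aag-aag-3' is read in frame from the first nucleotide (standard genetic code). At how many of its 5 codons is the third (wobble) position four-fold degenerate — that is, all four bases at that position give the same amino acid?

2

Codon 1 UCA (Ser): third position 4-fold.
Codon 2 AAU (Asn): third position 2-fold.
Codon 3 CCG (Pro): third position 4-fold.
Codon 4 AAG (Lys): third position 2-fold.
Codon 5 AAG (Lys): third position 2-fold.
Four-fold degenerate third positions: 2.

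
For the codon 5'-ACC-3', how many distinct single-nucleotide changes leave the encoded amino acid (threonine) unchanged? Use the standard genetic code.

3

Position 1: none → 0 synonymous.
Position 2: none → 0 synonymous.
Position 3: ACU, ACA, ACG → 3 synonymous.
Total: 0 + 0 + 3 = 3.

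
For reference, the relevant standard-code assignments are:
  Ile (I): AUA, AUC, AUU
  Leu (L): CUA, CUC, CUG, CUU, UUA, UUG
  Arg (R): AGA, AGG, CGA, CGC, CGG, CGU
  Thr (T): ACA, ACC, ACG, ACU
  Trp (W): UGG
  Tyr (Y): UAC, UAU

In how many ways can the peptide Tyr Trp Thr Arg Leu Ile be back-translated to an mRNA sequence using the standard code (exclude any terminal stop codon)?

864

Tyr: 2 codons.
Trp: 1 codon.
Thr: 4 codons.
Arg: 6 codons.
Leu: 6 codons.
Ile: 3 codons.
2 × 1 × 4 × 6 × 6 × 3 = 864.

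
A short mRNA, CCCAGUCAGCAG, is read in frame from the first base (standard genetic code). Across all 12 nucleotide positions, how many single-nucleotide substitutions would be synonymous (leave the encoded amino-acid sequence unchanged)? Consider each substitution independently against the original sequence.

Codon 1 (CCC, Pro): 3 synonymous substitutions.
Codon 2 (AGU, Ser): 1 synonymous substitution.
Codon 3 (CAG, Gln): 1 synonymous substitution.
Codon 4 (CAG, Gln): 1 synonymous substitution.
Total: 3 + 1 + 1 + 1 = 6.

6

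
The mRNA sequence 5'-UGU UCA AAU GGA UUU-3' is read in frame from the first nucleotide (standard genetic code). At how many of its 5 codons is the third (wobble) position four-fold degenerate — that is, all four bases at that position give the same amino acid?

2

Codon 1 UGU (Cys): third position 2-fold.
Codon 2 UCA (Ser): third position 4-fold.
Codon 3 AAU (Asn): third position 2-fold.
Codon 4 GGA (Gly): third position 4-fold.
Codon 5 UUU (Phe): third position 2-fold.
Four-fold degenerate third positions: 2.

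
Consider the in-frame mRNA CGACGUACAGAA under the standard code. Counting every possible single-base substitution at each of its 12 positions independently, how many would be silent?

Codon 1 (CGA, Arg): 4 synonymous substitutions.
Codon 2 (CGU, Arg): 3 synonymous substitutions.
Codon 3 (ACA, Thr): 3 synonymous substitutions.
Codon 4 (GAA, Glu): 1 synonymous substitution.
Total: 4 + 3 + 3 + 1 = 11.

11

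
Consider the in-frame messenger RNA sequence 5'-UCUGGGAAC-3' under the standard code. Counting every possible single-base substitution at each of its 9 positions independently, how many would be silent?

Codon 1 (UCU, Ser): 3 synonymous substitutions.
Codon 2 (GGG, Gly): 3 synonymous substitutions.
Codon 3 (AAC, Asn): 1 synonymous substitution.
Total: 3 + 3 + 1 = 7.

7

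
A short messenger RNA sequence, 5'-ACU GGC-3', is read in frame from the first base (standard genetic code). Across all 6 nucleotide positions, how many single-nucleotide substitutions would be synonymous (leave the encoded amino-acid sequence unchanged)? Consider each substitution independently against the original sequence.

6

Codon 1 (ACU, Thr): 3 synonymous substitutions.
Codon 2 (GGC, Gly): 3 synonymous substitutions.
Total: 3 + 3 = 6.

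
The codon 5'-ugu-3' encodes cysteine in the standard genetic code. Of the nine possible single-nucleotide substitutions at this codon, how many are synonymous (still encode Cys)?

Position 1: none → 0 synonymous.
Position 2: none → 0 synonymous.
Position 3: UGC → 1 synonymous.
Total: 0 + 0 + 1 = 1.

1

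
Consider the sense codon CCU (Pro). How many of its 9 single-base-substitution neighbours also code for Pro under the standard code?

Position 1: none → 0 synonymous.
Position 2: none → 0 synonymous.
Position 3: CCC, CCA, CCG → 3 synonymous.
Total: 0 + 0 + 3 = 3.

3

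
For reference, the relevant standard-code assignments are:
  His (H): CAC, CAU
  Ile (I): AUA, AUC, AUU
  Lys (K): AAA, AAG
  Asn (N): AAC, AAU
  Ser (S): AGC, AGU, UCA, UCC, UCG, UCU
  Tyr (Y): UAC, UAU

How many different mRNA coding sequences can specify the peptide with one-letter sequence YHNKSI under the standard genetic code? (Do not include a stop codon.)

288

Tyr: 2 codons.
His: 2 codons.
Asn: 2 codons.
Lys: 2 codons.
Ser: 6 codons.
Ile: 3 codons.
2 × 2 × 2 × 2 × 6 × 3 = 288.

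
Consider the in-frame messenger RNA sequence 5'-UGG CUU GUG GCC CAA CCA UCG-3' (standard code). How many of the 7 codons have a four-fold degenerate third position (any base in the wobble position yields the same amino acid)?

5

Codon 1 UGG (Trp): third position 1-fold.
Codon 2 CUU (Leu): third position 4-fold.
Codon 3 GUG (Val): third position 4-fold.
Codon 4 GCC (Ala): third position 4-fold.
Codon 5 CAA (Gln): third position 2-fold.
Codon 6 CCA (Pro): third position 4-fold.
Codon 7 UCG (Ser): third position 4-fold.
Four-fold degenerate third positions: 5.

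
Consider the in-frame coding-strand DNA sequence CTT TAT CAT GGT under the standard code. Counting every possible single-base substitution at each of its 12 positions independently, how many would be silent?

Codon 1 (CTT, Leu): 3 synonymous substitutions.
Codon 2 (TAT, Tyr): 1 synonymous substitution.
Codon 3 (CAT, His): 1 synonymous substitution.
Codon 4 (GGT, Gly): 3 synonymous substitutions.
Total: 3 + 1 + 1 + 3 = 8.

8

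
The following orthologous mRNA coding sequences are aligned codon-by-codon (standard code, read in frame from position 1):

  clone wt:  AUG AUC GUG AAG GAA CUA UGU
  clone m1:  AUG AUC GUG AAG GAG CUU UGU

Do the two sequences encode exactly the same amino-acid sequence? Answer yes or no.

yes

Codon 1: AUG Met / AUG Met — identical.
Codon 2: AUC Ile / AUC Ile — identical.
Codon 3: GUG Val / GUG Val — identical.
Codon 4: AAG Lys / AAG Lys — identical.
Codon 5: GAA Glu / GAG Glu — synonymous.
Codon 6: CUA Leu / CUU Leu — synonymous.
Codon 7: UGU Cys / UGU Cys — identical.
Nonsynonymous differences: 0 → same protein.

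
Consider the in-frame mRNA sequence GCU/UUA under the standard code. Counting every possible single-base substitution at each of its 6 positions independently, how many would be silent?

5

Codon 1 (GCU, Ala): 3 synonymous substitutions.
Codon 2 (UUA, Leu): 2 synonymous substitutions.
Total: 3 + 2 = 5.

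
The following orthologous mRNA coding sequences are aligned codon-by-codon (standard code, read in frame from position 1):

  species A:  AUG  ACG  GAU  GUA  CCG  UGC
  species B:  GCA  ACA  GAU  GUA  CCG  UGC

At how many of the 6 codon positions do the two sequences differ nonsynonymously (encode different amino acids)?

1

Codon 1: AUG Met / GCA Ala — nonsynonymous.
Codon 2: ACG Thr / ACA Thr — synonymous.
Codon 3: GAU Asp / GAU Asp — identical.
Codon 4: GUA Val / GUA Val — identical.
Codon 5: CCG Pro / CCG Pro — identical.
Codon 6: UGC Cys / UGC Cys — identical.
Nonsynonymous differences: 1.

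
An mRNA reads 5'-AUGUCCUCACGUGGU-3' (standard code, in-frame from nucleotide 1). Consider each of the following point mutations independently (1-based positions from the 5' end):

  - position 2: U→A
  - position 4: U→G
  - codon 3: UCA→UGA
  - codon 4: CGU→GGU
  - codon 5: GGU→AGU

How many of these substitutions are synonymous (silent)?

Codon 1: AUG (Met) → AAG (Lys) — missense.
Codon 2: UCC (Ser) → GCC (Ala) — missense.
Codon 3: UCA (Ser) → UGA (Stop) — nonsense.
Codon 4: CGU (Arg) → GGU (Gly) — missense.
Codon 5: GGU (Gly) → AGU (Ser) — missense.
Synonymous: 0 of 5.

0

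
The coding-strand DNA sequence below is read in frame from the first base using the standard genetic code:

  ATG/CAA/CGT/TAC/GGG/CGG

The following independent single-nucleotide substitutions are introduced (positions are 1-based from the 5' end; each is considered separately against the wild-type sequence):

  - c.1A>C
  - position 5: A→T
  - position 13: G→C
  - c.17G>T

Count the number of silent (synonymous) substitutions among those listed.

Codon 1: ATG (Met) → CTG (Leu) — missense.
Codon 2: CAA (Gln) → CTA (Leu) — missense.
Codon 5: GGG (Gly) → CGG (Arg) — missense.
Codon 6: CGG (Arg) → CTG (Leu) — missense.
Synonymous: 0 of 4.

0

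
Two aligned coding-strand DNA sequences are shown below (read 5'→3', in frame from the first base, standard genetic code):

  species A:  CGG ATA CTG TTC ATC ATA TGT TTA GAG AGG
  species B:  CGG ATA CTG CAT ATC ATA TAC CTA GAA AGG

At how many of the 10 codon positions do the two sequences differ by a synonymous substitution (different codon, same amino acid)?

2

Codon 1: CGG Arg / CGG Arg — identical.
Codon 2: ATA Ile / ATA Ile — identical.
Codon 3: CTG Leu / CTG Leu — identical.
Codon 4: TTC Phe / CAT His — nonsynonymous.
Codon 5: ATC Ile / ATC Ile — identical.
Codon 6: ATA Ile / ATA Ile — identical.
Codon 7: TGT Cys / TAC Tyr — nonsynonymous.
Codon 8: TTA Leu / CTA Leu — synonymous.
Codon 9: GAG Glu / GAA Glu — synonymous.
Codon 10: AGG Arg / AGG Arg — identical.
Synonymous differences: 2.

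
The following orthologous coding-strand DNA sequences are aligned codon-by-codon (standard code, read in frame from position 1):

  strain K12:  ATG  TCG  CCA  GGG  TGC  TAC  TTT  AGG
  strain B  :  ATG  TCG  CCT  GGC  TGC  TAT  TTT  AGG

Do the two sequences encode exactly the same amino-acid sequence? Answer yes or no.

yes

Codon 1: ATG Met / ATG Met — identical.
Codon 2: TCG Ser / TCG Ser — identical.
Codon 3: CCA Pro / CCT Pro — synonymous.
Codon 4: GGG Gly / GGC Gly — synonymous.
Codon 5: TGC Cys / TGC Cys — identical.
Codon 6: TAC Tyr / TAT Tyr — synonymous.
Codon 7: TTT Phe / TTT Phe — identical.
Codon 8: AGG Arg / AGG Arg — identical.
Nonsynonymous differences: 0 → same protein.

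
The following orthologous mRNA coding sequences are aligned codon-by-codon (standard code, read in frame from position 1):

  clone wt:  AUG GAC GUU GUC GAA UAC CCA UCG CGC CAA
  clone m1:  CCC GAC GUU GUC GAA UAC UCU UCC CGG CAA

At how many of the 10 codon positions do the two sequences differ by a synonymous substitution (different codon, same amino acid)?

2

Codon 1: AUG Met / CCC Pro — nonsynonymous.
Codon 2: GAC Asp / GAC Asp — identical.
Codon 3: GUU Val / GUU Val — identical.
Codon 4: GUC Val / GUC Val — identical.
Codon 5: GAA Glu / GAA Glu — identical.
Codon 6: UAC Tyr / UAC Tyr — identical.
Codon 7: CCA Pro / UCU Ser — nonsynonymous.
Codon 8: UCG Ser / UCC Ser — synonymous.
Codon 9: CGC Arg / CGG Arg — synonymous.
Codon 10: CAA Gln / CAA Gln — identical.
Synonymous differences: 2.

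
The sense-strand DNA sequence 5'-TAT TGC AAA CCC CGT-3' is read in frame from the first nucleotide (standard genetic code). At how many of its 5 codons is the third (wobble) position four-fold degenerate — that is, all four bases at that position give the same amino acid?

2

Codon 1 TAT (Tyr): third position 2-fold.
Codon 2 TGC (Cys): third position 2-fold.
Codon 3 AAA (Lys): third position 2-fold.
Codon 4 CCC (Pro): third position 4-fold.
Codon 5 CGT (Arg): third position 4-fold.
Four-fold degenerate third positions: 2.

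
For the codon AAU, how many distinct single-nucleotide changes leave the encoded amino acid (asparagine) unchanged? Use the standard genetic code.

Position 1: none → 0 synonymous.
Position 2: none → 0 synonymous.
Position 3: AAC → 1 synonymous.
Total: 0 + 0 + 1 = 1.

1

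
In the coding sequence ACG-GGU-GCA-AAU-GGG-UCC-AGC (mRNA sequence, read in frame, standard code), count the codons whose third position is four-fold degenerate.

5

Codon 1 ACG (Thr): third position 4-fold.
Codon 2 GGU (Gly): third position 4-fold.
Codon 3 GCA (Ala): third position 4-fold.
Codon 4 AAU (Asn): third position 2-fold.
Codon 5 GGG (Gly): third position 4-fold.
Codon 6 UCC (Ser): third position 4-fold.
Codon 7 AGC (Ser): third position 2-fold.
Four-fold degenerate third positions: 5.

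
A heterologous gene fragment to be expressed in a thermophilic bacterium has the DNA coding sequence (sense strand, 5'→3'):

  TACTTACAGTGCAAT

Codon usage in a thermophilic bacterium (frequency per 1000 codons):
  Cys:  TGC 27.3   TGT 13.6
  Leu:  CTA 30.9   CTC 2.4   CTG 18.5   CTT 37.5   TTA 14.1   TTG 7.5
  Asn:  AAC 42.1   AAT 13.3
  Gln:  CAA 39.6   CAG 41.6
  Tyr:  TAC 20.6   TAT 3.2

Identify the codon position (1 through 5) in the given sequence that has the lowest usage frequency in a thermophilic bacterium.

Codon 1 TAC (Tyr): 20.6 per 1000.
Codon 2 TTA (Leu): 14.1 per 1000.
Codon 3 CAG (Gln): 41.6 per 1000.
Codon 4 TGC (Cys): 27.3 per 1000.
Codon 5 AAT (Asn): 13.3 per 1000.
Lowest frequency is 13.3 at codon 5.

5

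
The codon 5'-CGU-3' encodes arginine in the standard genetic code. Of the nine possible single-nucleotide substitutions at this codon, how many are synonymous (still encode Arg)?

Position 1: none → 0 synonymous.
Position 2: none → 0 synonymous.
Position 3: CGC, CGA, CGG → 3 synonymous.
Total: 0 + 0 + 3 = 3.

3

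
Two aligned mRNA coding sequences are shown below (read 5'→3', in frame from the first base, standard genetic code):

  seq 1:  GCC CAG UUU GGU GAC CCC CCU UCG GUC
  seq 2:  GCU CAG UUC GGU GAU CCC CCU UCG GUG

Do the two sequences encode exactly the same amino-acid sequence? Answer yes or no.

yes

Codon 1: GCC Ala / GCU Ala — synonymous.
Codon 2: CAG Gln / CAG Gln — identical.
Codon 3: UUU Phe / UUC Phe — synonymous.
Codon 4: GGU Gly / GGU Gly — identical.
Codon 5: GAC Asp / GAU Asp — synonymous.
Codon 6: CCC Pro / CCC Pro — identical.
Codon 7: CCU Pro / CCU Pro — identical.
Codon 8: UCG Ser / UCG Ser — identical.
Codon 9: GUC Val / GUG Val — synonymous.
Nonsynonymous differences: 0 → same protein.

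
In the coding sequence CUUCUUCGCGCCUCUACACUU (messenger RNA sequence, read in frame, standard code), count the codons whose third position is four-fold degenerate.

7

Codon 1 CUU (Leu): third position 4-fold.
Codon 2 CUU (Leu): third position 4-fold.
Codon 3 CGC (Arg): third position 4-fold.
Codon 4 GCC (Ala): third position 4-fold.
Codon 5 UCU (Ser): third position 4-fold.
Codon 6 ACA (Thr): third position 4-fold.
Codon 7 CUU (Leu): third position 4-fold.
Four-fold degenerate third positions: 7.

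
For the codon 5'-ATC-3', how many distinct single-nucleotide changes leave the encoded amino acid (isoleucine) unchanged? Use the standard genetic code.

Position 1: none → 0 synonymous.
Position 2: none → 0 synonymous.
Position 3: ATT, ATA → 2 synonymous.
Total: 0 + 0 + 2 = 2.

2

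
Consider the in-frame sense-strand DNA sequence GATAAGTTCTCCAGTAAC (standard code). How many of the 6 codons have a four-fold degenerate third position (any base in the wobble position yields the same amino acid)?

1

Codon 1 GAT (Asp): third position 2-fold.
Codon 2 AAG (Lys): third position 2-fold.
Codon 3 TTC (Phe): third position 2-fold.
Codon 4 TCC (Ser): third position 4-fold.
Codon 5 AGT (Ser): third position 2-fold.
Codon 6 AAC (Asn): third position 2-fold.
Four-fold degenerate third positions: 1.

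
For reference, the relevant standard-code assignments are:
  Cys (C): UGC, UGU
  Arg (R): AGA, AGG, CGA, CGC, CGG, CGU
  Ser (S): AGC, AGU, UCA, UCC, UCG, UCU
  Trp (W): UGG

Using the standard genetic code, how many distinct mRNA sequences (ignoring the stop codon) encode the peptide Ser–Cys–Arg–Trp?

Ser: 6 codons.
Cys: 2 codons.
Arg: 6 codons.
Trp: 1 codon.
6 × 2 × 6 × 1 = 72.

72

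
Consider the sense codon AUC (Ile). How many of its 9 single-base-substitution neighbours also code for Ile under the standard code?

2

Position 1: none → 0 synonymous.
Position 2: none → 0 synonymous.
Position 3: AUU, AUA → 2 synonymous.
Total: 0 + 0 + 2 = 2.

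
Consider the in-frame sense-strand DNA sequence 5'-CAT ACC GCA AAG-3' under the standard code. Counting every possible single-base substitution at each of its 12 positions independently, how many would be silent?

Codon 1 (CAT, His): 1 synonymous substitution.
Codon 2 (ACC, Thr): 3 synonymous substitutions.
Codon 3 (GCA, Ala): 3 synonymous substitutions.
Codon 4 (AAG, Lys): 1 synonymous substitution.
Total: 1 + 3 + 3 + 1 = 8.

8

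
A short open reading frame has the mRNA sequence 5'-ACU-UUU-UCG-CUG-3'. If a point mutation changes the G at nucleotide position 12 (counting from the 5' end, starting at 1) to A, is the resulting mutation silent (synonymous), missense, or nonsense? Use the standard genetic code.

Position 12 falls in codon 4: CUG → Leu.
After the substitution the codon is CUA → Leu.
Both encode Leu, so the change is synonymous.

silent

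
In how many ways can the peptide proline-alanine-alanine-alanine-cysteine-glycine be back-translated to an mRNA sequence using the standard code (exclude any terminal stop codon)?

2048

Pro: 4 codons.
Ala: 4 codons.
Ala: 4 codons.
Ala: 4 codons.
Cys: 2 codons.
Gly: 4 codons.
4 × 4 × 4 × 4 × 2 × 4 = 2048.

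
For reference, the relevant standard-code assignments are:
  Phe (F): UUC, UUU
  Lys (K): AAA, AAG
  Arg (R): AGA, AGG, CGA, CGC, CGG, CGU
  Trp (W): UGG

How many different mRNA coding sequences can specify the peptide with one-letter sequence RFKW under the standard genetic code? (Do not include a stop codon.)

Arg: 6 codons.
Phe: 2 codons.
Lys: 2 codons.
Trp: 1 codon.
6 × 2 × 2 × 1 = 24.

24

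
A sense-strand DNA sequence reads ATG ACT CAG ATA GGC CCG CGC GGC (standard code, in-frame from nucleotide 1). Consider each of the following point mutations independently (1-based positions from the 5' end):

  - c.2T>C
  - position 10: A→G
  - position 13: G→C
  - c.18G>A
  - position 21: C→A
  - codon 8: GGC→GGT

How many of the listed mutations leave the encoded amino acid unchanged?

3

Codon 1: ATG (Met) → ACG (Thr) — missense.
Codon 4: ATA (Ile) → GTA (Val) — missense.
Codon 5: GGC (Gly) → CGC (Arg) — missense.
Codon 6: CCG (Pro) → CCA (Pro) — synonymous.
Codon 7: CGC (Arg) → CGA (Arg) — synonymous.
Codon 8: GGC (Gly) → GGT (Gly) — synonymous.
Synonymous: 3 of 6.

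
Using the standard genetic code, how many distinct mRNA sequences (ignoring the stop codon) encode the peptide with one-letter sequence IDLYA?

Ile: 3 codons.
Asp: 2 codons.
Leu: 6 codons.
Tyr: 2 codons.
Ala: 4 codons.
3 × 2 × 6 × 2 × 4 = 288.

288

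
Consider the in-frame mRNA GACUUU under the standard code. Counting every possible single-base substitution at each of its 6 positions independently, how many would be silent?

Codon 1 (GAC, Asp): 1 synonymous substitution.
Codon 2 (UUU, Phe): 1 synonymous substitution.
Total: 1 + 1 = 2.

2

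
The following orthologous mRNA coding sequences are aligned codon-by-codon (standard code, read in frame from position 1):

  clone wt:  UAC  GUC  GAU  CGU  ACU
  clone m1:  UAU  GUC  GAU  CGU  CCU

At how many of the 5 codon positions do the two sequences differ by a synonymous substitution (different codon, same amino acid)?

1

Codon 1: UAC Tyr / UAU Tyr — synonymous.
Codon 2: GUC Val / GUC Val — identical.
Codon 3: GAU Asp / GAU Asp — identical.
Codon 4: CGU Arg / CGU Arg — identical.
Codon 5: ACU Thr / CCU Pro — nonsynonymous.
Synonymous differences: 1.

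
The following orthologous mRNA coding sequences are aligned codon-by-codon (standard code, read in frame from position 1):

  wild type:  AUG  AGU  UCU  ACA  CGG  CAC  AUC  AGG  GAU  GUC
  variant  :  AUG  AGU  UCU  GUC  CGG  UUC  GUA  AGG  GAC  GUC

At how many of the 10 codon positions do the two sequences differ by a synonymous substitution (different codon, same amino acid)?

1

Codon 1: AUG Met / AUG Met — identical.
Codon 2: AGU Ser / AGU Ser — identical.
Codon 3: UCU Ser / UCU Ser — identical.
Codon 4: ACA Thr / GUC Val — nonsynonymous.
Codon 5: CGG Arg / CGG Arg — identical.
Codon 6: CAC His / UUC Phe — nonsynonymous.
Codon 7: AUC Ile / GUA Val — nonsynonymous.
Codon 8: AGG Arg / AGG Arg — identical.
Codon 9: GAU Asp / GAC Asp — synonymous.
Codon 10: GUC Val / GUC Val — identical.
Synonymous differences: 1.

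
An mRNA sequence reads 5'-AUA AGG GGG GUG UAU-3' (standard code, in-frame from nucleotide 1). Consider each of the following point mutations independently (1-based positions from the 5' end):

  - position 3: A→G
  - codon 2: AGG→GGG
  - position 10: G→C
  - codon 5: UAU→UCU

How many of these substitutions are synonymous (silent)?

0

Codon 1: AUA (Ile) → AUG (Met) — missense.
Codon 2: AGG (Arg) → GGG (Gly) — missense.
Codon 4: GUG (Val) → CUG (Leu) — missense.
Codon 5: UAU (Tyr) → UCU (Ser) — missense.
Synonymous: 0 of 4.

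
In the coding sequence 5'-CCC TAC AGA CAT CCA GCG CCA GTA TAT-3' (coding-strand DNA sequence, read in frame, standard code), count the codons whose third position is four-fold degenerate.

5

Codon 1 CCC (Pro): third position 4-fold.
Codon 2 TAC (Tyr): third position 2-fold.
Codon 3 AGA (Arg): third position 2-fold.
Codon 4 CAT (His): third position 2-fold.
Codon 5 CCA (Pro): third position 4-fold.
Codon 6 GCG (Ala): third position 4-fold.
Codon 7 CCA (Pro): third position 4-fold.
Codon 8 GTA (Val): third position 4-fold.
Codon 9 TAT (Tyr): third position 2-fold.
Four-fold degenerate third positions: 5.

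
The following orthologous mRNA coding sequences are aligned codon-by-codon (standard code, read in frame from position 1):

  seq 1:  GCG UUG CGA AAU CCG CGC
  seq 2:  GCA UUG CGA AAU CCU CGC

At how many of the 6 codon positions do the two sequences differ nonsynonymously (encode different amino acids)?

Codon 1: GCG Ala / GCA Ala — synonymous.
Codon 2: UUG Leu / UUG Leu — identical.
Codon 3: CGA Arg / CGA Arg — identical.
Codon 4: AAU Asn / AAU Asn — identical.
Codon 5: CCG Pro / CCU Pro — synonymous.
Codon 6: CGC Arg / CGC Arg — identical.
Nonsynonymous differences: 0.

0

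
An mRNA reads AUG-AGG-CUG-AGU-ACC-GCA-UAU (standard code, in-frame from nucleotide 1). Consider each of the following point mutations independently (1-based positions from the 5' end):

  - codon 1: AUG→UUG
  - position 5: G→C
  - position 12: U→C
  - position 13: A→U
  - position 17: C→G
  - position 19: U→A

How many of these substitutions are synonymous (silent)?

1

Codon 1: AUG (Met) → UUG (Leu) — missense.
Codon 2: AGG (Arg) → ACG (Thr) — missense.
Codon 4: AGU (Ser) → AGC (Ser) — synonymous.
Codon 5: ACC (Thr) → UCC (Ser) — missense.
Codon 6: GCA (Ala) → GGA (Gly) — missense.
Codon 7: UAU (Tyr) → AAU (Asn) — missense.
Synonymous: 1 of 6.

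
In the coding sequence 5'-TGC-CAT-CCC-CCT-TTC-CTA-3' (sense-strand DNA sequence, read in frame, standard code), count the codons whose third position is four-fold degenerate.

Codon 1 TGC (Cys): third position 2-fold.
Codon 2 CAT (His): third position 2-fold.
Codon 3 CCC (Pro): third position 4-fold.
Codon 4 CCT (Pro): third position 4-fold.
Codon 5 TTC (Phe): third position 2-fold.
Codon 6 CTA (Leu): third position 4-fold.
Four-fold degenerate third positions: 3.

3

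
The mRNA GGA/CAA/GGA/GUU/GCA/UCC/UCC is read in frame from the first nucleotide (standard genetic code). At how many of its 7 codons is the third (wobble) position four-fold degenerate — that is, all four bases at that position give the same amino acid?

6

Codon 1 GGA (Gly): third position 4-fold.
Codon 2 CAA (Gln): third position 2-fold.
Codon 3 GGA (Gly): third position 4-fold.
Codon 4 GUU (Val): third position 4-fold.
Codon 5 GCA (Ala): third position 4-fold.
Codon 6 UCC (Ser): third position 4-fold.
Codon 7 UCC (Ser): third position 4-fold.
Four-fold degenerate third positions: 6.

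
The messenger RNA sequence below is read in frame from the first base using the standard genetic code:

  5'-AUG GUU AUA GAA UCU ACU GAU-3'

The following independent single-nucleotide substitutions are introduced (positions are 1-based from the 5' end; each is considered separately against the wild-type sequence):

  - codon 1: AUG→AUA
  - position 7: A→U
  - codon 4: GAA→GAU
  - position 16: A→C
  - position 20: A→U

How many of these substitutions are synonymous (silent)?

0

Codon 1: AUG (Met) → AUA (Ile) — missense.
Codon 3: AUA (Ile) → UUA (Leu) — missense.
Codon 4: GAA (Glu) → GAU (Asp) — missense.
Codon 6: ACU (Thr) → CCU (Pro) — missense.
Codon 7: GAU (Asp) → GUU (Val) — missense.
Synonymous: 0 of 5.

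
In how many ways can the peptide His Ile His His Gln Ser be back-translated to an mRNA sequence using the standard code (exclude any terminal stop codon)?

288

His: 2 codons.
Ile: 3 codons.
His: 2 codons.
His: 2 codons.
Gln: 2 codons.
Ser: 6 codons.
2 × 3 × 2 × 2 × 2 × 6 = 288.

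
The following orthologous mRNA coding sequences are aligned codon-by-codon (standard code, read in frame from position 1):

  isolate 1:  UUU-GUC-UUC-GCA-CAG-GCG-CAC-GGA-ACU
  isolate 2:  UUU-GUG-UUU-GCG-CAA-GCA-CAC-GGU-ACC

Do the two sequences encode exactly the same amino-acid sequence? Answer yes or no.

yes

Codon 1: UUU Phe / UUU Phe — identical.
Codon 2: GUC Val / GUG Val — synonymous.
Codon 3: UUC Phe / UUU Phe — synonymous.
Codon 4: GCA Ala / GCG Ala — synonymous.
Codon 5: CAG Gln / CAA Gln — synonymous.
Codon 6: GCG Ala / GCA Ala — synonymous.
Codon 7: CAC His / CAC His — identical.
Codon 8: GGA Gly / GGU Gly — synonymous.
Codon 9: ACU Thr / ACC Thr — synonymous.
Nonsynonymous differences: 0 → same protein.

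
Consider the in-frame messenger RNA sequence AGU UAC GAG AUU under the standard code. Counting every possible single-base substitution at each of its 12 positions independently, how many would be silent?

5

Codon 1 (AGU, Ser): 1 synonymous substitution.
Codon 2 (UAC, Tyr): 1 synonymous substitution.
Codon 3 (GAG, Glu): 1 synonymous substitution.
Codon 4 (AUU, Ile): 2 synonymous substitutions.
Total: 1 + 1 + 1 + 2 = 5.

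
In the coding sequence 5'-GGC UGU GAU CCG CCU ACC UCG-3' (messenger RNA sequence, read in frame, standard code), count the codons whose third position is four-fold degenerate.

Codon 1 GGC (Gly): third position 4-fold.
Codon 2 UGU (Cys): third position 2-fold.
Codon 3 GAU (Asp): third position 2-fold.
Codon 4 CCG (Pro): third position 4-fold.
Codon 5 CCU (Pro): third position 4-fold.
Codon 6 ACC (Thr): third position 4-fold.
Codon 7 UCG (Ser): third position 4-fold.
Four-fold degenerate third positions: 5.

5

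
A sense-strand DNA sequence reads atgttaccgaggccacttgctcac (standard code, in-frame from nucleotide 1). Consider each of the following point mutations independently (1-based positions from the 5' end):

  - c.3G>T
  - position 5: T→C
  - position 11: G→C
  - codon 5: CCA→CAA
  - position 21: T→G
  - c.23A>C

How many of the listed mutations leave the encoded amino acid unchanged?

Codon 1: ATG (Met) → ATT (Ile) — missense.
Codon 2: TTA (Leu) → TCA (Ser) — missense.
Codon 4: AGG (Arg) → ACG (Thr) — missense.
Codon 5: CCA (Pro) → CAA (Gln) — missense.
Codon 7: GCT (Ala) → GCG (Ala) — synonymous.
Codon 8: CAC (His) → CCC (Pro) — missense.
Synonymous: 1 of 6.

1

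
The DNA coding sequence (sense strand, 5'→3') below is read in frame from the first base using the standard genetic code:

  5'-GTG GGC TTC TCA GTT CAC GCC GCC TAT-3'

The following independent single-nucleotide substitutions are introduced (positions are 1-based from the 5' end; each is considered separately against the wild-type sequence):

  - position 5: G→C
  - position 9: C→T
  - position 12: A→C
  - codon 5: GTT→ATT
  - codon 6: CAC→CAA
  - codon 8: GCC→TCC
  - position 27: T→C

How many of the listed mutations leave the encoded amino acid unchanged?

3

Codon 2: GGC (Gly) → GCC (Ala) — missense.
Codon 3: TTC (Phe) → TTT (Phe) — synonymous.
Codon 4: TCA (Ser) → TCC (Ser) — synonymous.
Codon 5: GTT (Val) → ATT (Ile) — missense.
Codon 6: CAC (His) → CAA (Gln) — missense.
Codon 8: GCC (Ala) → TCC (Ser) — missense.
Codon 9: TAT (Tyr) → TAC (Tyr) — synonymous.
Synonymous: 3 of 7.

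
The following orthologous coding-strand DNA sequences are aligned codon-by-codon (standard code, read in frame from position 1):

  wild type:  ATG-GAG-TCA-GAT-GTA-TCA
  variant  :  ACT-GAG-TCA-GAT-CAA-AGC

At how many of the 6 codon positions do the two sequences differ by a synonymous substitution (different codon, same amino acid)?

Codon 1: ATG Met / ACT Thr — nonsynonymous.
Codon 2: GAG Glu / GAG Glu — identical.
Codon 3: TCA Ser / TCA Ser — identical.
Codon 4: GAT Asp / GAT Asp — identical.
Codon 5: GTA Val / CAA Gln — nonsynonymous.
Codon 6: TCA Ser / AGC Ser — synonymous.
Synonymous differences: 1.

1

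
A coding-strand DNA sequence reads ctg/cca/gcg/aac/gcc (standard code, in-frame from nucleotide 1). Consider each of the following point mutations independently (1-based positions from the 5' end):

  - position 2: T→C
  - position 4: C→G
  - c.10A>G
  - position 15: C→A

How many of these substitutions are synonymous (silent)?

Codon 1: CTG (Leu) → CCG (Pro) — missense.
Codon 2: CCA (Pro) → GCA (Ala) — missense.
Codon 4: AAC (Asn) → GAC (Asp) — missense.
Codon 5: GCC (Ala) → GCA (Ala) — synonymous.
Synonymous: 1 of 4.

1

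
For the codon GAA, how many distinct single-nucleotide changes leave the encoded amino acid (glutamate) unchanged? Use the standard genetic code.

Position 1: none → 0 synonymous.
Position 2: none → 0 synonymous.
Position 3: GAG → 1 synonymous.
Total: 0 + 0 + 1 = 1.

1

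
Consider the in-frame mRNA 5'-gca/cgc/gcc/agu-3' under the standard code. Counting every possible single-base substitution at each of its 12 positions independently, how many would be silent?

10

Codon 1 (GCA, Ala): 3 synonymous substitutions.
Codon 2 (CGC, Arg): 3 synonymous substitutions.
Codon 3 (GCC, Ala): 3 synonymous substitutions.
Codon 4 (AGU, Ser): 1 synonymous substitution.
Total: 3 + 3 + 3 + 1 = 10.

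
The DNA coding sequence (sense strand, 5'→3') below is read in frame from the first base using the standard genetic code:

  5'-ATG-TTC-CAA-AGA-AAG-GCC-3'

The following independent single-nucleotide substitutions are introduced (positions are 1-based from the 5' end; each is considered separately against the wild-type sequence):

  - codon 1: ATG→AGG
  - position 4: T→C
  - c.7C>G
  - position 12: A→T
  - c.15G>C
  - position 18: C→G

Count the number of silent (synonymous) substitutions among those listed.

Codon 1: ATG (Met) → AGG (Arg) — missense.
Codon 2: TTC (Phe) → CTC (Leu) — missense.
Codon 3: CAA (Gln) → GAA (Glu) — missense.
Codon 4: AGA (Arg) → AGT (Ser) — missense.
Codon 5: AAG (Lys) → AAC (Asn) — missense.
Codon 6: GCC (Ala) → GCG (Ala) — synonymous.
Synonymous: 1 of 6.

1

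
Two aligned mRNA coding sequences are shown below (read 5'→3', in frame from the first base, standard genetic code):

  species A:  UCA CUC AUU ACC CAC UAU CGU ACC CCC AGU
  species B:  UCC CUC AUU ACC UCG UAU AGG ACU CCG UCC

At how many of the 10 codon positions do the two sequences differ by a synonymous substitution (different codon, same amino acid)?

5

Codon 1: UCA Ser / UCC Ser — synonymous.
Codon 2: CUC Leu / CUC Leu — identical.
Codon 3: AUU Ile / AUU Ile — identical.
Codon 4: ACC Thr / ACC Thr — identical.
Codon 5: CAC His / UCG Ser — nonsynonymous.
Codon 6: UAU Tyr / UAU Tyr — identical.
Codon 7: CGU Arg / AGG Arg — synonymous.
Codon 8: ACC Thr / ACU Thr — synonymous.
Codon 9: CCC Pro / CCG Pro — synonymous.
Codon 10: AGU Ser / UCC Ser — synonymous.
Synonymous differences: 5.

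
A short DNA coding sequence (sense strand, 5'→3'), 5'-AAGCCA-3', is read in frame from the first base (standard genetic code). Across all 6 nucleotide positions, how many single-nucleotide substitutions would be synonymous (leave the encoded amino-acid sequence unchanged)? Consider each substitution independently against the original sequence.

4

Codon 1 (AAG, Lys): 1 synonymous substitution.
Codon 2 (CCA, Pro): 3 synonymous substitutions.
Total: 1 + 3 = 4.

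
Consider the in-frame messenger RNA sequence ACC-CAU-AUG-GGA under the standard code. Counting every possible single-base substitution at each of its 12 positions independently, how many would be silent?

Codon 1 (ACC, Thr): 3 synonymous substitutions.
Codon 2 (CAU, His): 1 synonymous substitution.
Codon 3 (AUG, Met): 0 synonymous substitutions.
Codon 4 (GGA, Gly): 3 synonymous substitutions.
Total: 3 + 1 + 0 + 3 = 7.

7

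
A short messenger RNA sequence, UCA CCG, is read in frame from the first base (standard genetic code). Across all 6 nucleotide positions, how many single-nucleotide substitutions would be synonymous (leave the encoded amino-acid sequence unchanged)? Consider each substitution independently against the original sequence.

Codon 1 (UCA, Ser): 3 synonymous substitutions.
Codon 2 (CCG, Pro): 3 synonymous substitutions.
Total: 3 + 3 = 6.

6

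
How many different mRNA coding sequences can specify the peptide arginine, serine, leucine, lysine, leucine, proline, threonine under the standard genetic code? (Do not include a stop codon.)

41472

Arg: 6 codons.
Ser: 6 codons.
Leu: 6 codons.
Lys: 2 codons.
Leu: 6 codons.
Pro: 4 codons.
Thr: 4 codons.
6 × 6 × 6 × 2 × 6 × 4 × 4 = 41472.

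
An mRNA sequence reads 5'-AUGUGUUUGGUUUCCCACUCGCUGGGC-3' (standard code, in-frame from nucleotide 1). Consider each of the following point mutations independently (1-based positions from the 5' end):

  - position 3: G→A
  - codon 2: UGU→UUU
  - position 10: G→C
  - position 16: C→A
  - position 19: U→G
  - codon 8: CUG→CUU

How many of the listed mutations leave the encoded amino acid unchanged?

Codon 1: AUG (Met) → AUA (Ile) — missense.
Codon 2: UGU (Cys) → UUU (Phe) — missense.
Codon 4: GUU (Val) → CUU (Leu) — missense.
Codon 6: CAC (His) → AAC (Asn) — missense.
Codon 7: UCG (Ser) → GCG (Ala) — missense.
Codon 8: CUG (Leu) → CUU (Leu) — synonymous.
Synonymous: 1 of 6.

1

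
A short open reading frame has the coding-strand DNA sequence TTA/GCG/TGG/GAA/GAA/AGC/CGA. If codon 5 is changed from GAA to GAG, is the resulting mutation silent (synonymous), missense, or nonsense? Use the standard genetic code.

silent

Position 15 falls in codon 5: GAA → Glu.
After the substitution the codon is GAG → Glu.
Both encode Glu, so the change is synonymous.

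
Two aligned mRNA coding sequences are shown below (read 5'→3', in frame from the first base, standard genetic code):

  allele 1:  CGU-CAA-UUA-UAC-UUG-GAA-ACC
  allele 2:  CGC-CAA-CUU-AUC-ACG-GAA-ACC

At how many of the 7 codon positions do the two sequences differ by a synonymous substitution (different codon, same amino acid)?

Codon 1: CGU Arg / CGC Arg — synonymous.
Codon 2: CAA Gln / CAA Gln — identical.
Codon 3: UUA Leu / CUU Leu — synonymous.
Codon 4: UAC Tyr / AUC Ile — nonsynonymous.
Codon 5: UUG Leu / ACG Thr — nonsynonymous.
Codon 6: GAA Glu / GAA Glu — identical.
Codon 7: ACC Thr / ACC Thr — identical.
Synonymous differences: 2.

2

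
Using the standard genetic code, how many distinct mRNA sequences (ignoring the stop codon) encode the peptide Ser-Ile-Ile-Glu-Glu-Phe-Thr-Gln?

Ser: 6 codons.
Ile: 3 codons.
Ile: 3 codons.
Glu: 2 codons.
Glu: 2 codons.
Phe: 2 codons.
Thr: 4 codons.
Gln: 2 codons.
6 × 3 × 3 × 2 × 2 × 2 × 4 × 2 = 3456.

3456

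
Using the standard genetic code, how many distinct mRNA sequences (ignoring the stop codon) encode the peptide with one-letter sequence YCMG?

16

Tyr: 2 codons.
Cys: 2 codons.
Met: 1 codon.
Gly: 4 codons.
2 × 2 × 1 × 4 = 16.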